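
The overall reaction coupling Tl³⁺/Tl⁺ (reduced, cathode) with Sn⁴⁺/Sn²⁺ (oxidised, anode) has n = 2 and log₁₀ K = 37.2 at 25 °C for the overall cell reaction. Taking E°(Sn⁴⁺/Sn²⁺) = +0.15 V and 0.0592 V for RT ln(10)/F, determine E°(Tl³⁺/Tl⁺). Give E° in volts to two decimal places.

+1.25 V

E°cell = (0.0592/n)·log K = (0.0592/2)(37.2) = +1.101 V.
Since Tl³⁺/Tl⁺ is the cathode and Sn⁴⁺/Sn²⁺ the anode, E°cell = E°(Tl³⁺/Tl⁺) − E°(Sn⁴⁺/Sn²⁺).
So E°(Tl³⁺/Tl⁺) = E°cell + E°(Sn⁴⁺/Sn²⁺) = +1.101 + (+0.15) = +1.25 V.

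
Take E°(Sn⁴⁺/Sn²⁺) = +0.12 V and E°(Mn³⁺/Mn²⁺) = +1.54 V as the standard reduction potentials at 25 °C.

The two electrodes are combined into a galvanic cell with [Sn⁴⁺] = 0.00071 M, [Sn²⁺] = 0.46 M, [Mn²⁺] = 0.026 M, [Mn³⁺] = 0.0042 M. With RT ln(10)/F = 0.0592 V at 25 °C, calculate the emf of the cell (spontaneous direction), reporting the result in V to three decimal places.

Mn³⁺/Mn²⁺ is the cathode (higher E°), Sn⁴⁺/Sn²⁺ the anode: E°cell = +1.54 − (+0.12) = +1.42 V, n = 2.
Overall: 2 Mn³⁺(aq) + Sn²⁺(aq) → 2 Mn²⁺(aq) + Sn⁴⁺(aq)
Q = [Mn²⁺]^2·[Sn⁴⁺] / ([Mn³⁺]^2·[Sn²⁺]); log Q = -1.228.
E = E° − (0.0592/n) log Q = +1.42 − (0.0592/2)(-1.228) = +1.456 V.

+1.456 V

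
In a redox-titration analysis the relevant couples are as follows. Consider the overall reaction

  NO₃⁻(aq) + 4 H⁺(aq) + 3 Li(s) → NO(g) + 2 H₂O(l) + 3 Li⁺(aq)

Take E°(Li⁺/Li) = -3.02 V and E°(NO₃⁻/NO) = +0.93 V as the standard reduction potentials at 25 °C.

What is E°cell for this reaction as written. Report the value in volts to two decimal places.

The NO₃⁻/NO couple has the higher reduction potential, so it is the cathode; Li⁺/Li is oxidised at the anode.
E°cell = E°(cathode) − E°(anode) = (+0.93) − (-3.02) = +3.95 V.

+3.95 V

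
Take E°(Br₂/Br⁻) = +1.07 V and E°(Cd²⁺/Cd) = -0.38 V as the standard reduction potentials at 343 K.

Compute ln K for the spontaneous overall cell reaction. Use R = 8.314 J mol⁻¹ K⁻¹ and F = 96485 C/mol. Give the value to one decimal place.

Cathode: Br₂/Br⁻; anode: Cd²⁺/Cd. E°cell = (+1.07) − (-0.38) = +1.45 V, with n = 2.
ΔG° = −nFE° = −RT ln K, so ln K = nFE°/(RT) = (2)(96485)(+1.45) / ((8.314)(343)) = 98.119.

98.1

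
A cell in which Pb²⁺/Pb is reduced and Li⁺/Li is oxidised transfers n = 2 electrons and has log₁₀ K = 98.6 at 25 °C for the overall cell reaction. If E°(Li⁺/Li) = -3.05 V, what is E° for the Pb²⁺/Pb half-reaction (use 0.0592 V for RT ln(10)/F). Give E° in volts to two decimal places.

E°cell = (0.0592/n)·log K = (0.0592/2)(98.6) = +2.919 V.
Since Pb²⁺/Pb is the cathode and Li⁺/Li the anode, E°cell = E°(Pb²⁺/Pb) − E°(Li⁺/Li).
So E°(Pb²⁺/Pb) = E°cell + E°(Li⁺/Li) = +2.919 + (-3.05) = -0.13 V.

-0.13 V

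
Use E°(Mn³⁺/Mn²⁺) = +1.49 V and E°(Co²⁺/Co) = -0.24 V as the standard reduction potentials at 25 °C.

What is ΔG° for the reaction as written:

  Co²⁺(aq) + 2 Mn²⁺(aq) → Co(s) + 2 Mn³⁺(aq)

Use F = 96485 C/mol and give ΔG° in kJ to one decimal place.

As written, Co²⁺/Co is reduced (cathode) and Mn³⁺/Mn²⁺ is oxidised (anode), so E°cell = (-0.24) − (+1.49) = -1.73 V.
Balancing electrons gives n = 2.
ΔG° = −nFE° = −(2)(96485)(-1.73) = 333,838 J = +333.8 kJ.

+333.8 kJ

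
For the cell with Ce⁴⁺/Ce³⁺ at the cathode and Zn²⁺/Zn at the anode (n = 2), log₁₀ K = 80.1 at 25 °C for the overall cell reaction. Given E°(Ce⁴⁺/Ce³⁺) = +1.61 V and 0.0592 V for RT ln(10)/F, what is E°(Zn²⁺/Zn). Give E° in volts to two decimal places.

E°cell = (0.0592/n)·log K = (0.0592/2)(80.1) = +2.371 V.
Since Ce⁴⁺/Ce³⁺ is the cathode and Zn²⁺/Zn the anode, E°cell = E°(Ce⁴⁺/Ce³⁺) − E°(Zn²⁺/Zn).
So E°(Zn²⁺/Zn) = E°(Ce⁴⁺/Ce³⁺) − E°cell = (+1.61) − (+2.371) = -0.76 V.

-0.76 V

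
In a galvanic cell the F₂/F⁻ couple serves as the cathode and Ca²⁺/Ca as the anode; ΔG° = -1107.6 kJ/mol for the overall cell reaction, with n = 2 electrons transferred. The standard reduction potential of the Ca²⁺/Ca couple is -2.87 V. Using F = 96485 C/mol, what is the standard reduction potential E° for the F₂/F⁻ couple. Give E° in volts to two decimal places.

+2.87 V

E°cell = −ΔG°/(nF) = −(-1107.6×10³)/((2)(96485)) = +5.740 V.
Since F₂/F⁻ is the cathode and Ca²⁺/Ca the anode, E°cell = E°(F₂/F⁻) − E°(Ca²⁺/Ca).
So E°(F₂/F⁻) = E°cell + E°(Ca²⁺/Ca) = +5.740 + (-2.87) = +2.87 V.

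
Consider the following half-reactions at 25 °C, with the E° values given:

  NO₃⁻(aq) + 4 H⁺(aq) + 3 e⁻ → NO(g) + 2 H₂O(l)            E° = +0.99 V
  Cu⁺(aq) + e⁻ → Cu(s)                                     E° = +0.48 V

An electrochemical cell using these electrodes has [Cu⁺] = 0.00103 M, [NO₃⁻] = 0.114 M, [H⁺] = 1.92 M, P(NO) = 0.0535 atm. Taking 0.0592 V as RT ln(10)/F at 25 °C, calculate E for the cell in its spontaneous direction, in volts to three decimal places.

+0.716 V

NO₃⁻/NO is the cathode (higher E°), Cu⁺/Cu the anode: E°cell = +0.99 − (+0.48) = +0.51 V, n = 3.
Overall: NO₃⁻(aq) + 4 H⁺(aq) + 3 Cu(s) → NO(g) + 2 H₂O(l) + 3 Cu⁺(aq)
Q = P(NO)·[Cu⁺]^3 / ([NO₃⁻]·[H⁺]^4); log Q = -10.423.
E = E° − (0.0592/n) log Q = +0.51 − (0.0592/3)(-10.423) = +0.716 V.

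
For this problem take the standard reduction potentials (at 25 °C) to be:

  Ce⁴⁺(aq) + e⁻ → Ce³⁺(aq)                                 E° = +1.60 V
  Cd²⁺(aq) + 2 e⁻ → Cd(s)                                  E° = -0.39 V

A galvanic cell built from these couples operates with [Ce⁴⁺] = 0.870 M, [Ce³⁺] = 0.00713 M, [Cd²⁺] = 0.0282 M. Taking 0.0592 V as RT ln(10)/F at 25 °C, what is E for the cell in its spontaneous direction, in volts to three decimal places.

Ce⁴⁺/Ce³⁺ is the cathode (higher E°), Cd²⁺/Cd the anode: E°cell = +1.60 − (-0.39) = +1.99 V, n = 2.
Overall: 2 Ce⁴⁺(aq) + Cd(s) → 2 Ce³⁺(aq) + Cd²⁺(aq)
Q = [Ce³⁺]^2·[Cd²⁺] / ([Ce⁴⁺]^2); log Q = -5.723.
E = E° − (0.0592/n) log Q = +1.99 − (0.0592/2)(-5.723) = +2.159 V.

+2.159 V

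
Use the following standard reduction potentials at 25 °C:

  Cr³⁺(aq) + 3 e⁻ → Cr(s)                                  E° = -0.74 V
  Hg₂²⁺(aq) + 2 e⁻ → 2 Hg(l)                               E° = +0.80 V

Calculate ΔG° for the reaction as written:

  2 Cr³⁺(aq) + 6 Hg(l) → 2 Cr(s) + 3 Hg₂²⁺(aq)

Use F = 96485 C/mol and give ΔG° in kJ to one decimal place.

As written, Cr³⁺/Cr is reduced (cathode) and Hg₂²⁺/Hg is oxidised (anode), so E°cell = (-0.74) − (+0.80) = -1.54 V.
Balancing electrons gives n = 6.
ΔG° = −nFE° = −(6)(96485)(-1.54) = 891,521 J = +891.5 kJ.

+891.5 kJ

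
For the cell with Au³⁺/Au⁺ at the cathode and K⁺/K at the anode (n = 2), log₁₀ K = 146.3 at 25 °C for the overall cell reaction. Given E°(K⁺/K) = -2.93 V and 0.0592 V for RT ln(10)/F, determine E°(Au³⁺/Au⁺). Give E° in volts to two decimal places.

E°cell = (0.0592/n)·log K = (0.0592/2)(146.3) = +4.330 V.
Since Au³⁺/Au⁺ is the cathode and K⁺/K the anode, E°cell = E°(Au³⁺/Au⁺) − E°(K⁺/K).
So E°(Au³⁺/Au⁺) = E°cell + E°(K⁺/K) = +4.330 + (-2.93) = +1.40 V.

+1.40 V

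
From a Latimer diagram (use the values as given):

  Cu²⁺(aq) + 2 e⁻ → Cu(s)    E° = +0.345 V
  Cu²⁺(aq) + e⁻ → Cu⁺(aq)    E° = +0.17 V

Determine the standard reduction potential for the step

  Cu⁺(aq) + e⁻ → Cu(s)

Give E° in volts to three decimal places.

Sequential free energies add, so n₃E°₃ = n₁E°₁ + n₂E°₂.
With n₃ = 2, and the known step contributing 1×(+0.17) V, the unknown satisfies 1·E° = 2×(+0.345) − 1×(+0.17) = +0.520.
E° = +0.520 / 1 = +0.520 V.

+0.520 V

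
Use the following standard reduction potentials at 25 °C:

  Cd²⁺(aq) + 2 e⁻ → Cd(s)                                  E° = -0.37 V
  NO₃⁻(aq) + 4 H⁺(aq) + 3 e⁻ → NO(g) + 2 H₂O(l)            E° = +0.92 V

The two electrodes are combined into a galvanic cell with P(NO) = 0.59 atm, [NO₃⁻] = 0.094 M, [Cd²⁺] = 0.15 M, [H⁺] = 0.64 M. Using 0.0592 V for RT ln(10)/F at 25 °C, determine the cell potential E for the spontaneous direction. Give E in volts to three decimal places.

+1.283 V

NO₃⁻/NO is the cathode (higher E°), Cd²⁺/Cd the anode: E°cell = +0.92 − (-0.37) = +1.29 V, n = 6.
Overall: 2 NO₃⁻(aq) + 8 H⁺(aq) + 3 Cd(s) → 2 NO(g) + 4 H₂O(l) + 3 Cd²⁺(aq)
Q = P(NO)^2·[Cd²⁺]^3 / ([NO₃⁻]^2·[H⁺]^8); log Q = 0.674.
E = E° − (0.0592/n) log Q = +1.29 − (0.0592/6)(0.674) = +1.283 V.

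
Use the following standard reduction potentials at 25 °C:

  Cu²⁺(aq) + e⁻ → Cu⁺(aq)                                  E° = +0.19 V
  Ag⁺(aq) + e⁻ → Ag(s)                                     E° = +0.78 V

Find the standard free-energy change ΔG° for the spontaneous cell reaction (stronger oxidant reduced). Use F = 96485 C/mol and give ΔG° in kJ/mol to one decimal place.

-56.9 kJ/mol

Ag⁺/Ag (E° = +0.78 V) is the cathode; Cu²⁺/Cu⁺ (E° = +0.19 V) is the anode, so E°cell = +0.59 V.
Balancing electrons gives n = 1 (lcm of 1 and 1).
ΔG° = −nFE° = −(1)(96485)(+0.59) = -56,926 J = -56.9 kJ/mol.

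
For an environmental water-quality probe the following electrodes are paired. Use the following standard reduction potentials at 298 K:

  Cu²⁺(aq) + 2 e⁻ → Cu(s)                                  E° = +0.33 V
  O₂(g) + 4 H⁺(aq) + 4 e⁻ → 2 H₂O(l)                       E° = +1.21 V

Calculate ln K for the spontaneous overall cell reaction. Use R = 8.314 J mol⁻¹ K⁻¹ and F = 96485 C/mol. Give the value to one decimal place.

Cathode: O₂/H₂O; anode: Cu²⁺/Cu. E°cell = (+1.21) − (+0.33) = +0.88 V, with n = 4.
ΔG° = −nFE° = −RT ln K, so ln K = nFE°/(RT) = (4)(96485)(+0.88) / ((8.314)(298)) = 137.081.

137.1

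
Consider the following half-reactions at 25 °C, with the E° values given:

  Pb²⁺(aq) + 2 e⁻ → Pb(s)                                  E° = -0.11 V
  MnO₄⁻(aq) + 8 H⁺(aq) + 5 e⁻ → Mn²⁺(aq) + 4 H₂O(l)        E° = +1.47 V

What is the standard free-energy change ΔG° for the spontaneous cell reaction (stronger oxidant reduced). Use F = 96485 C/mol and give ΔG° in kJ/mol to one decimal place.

MnO₄⁻/Mn²⁺ (E° = +1.47 V) is the cathode; Pb²⁺/Pb (E° = -0.11 V) is the anode, so E°cell = +1.58 V.
Balancing electrons gives n = 10 (lcm of 5 and 2).
ΔG° = −nFE° = −(10)(96485)(+1.58) = -1,524,463 J = -1524.5 kJ/mol.

-1524.5 kJ/mol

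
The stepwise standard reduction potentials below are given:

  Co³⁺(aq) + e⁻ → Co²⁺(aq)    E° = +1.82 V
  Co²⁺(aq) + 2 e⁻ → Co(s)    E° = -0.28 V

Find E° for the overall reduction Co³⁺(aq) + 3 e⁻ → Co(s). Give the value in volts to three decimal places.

Adding the free-energy changes (−nFE°) of the two steps gives −n₃FE°₃ = −n₁FE°₁ − n₂FE°₂.
E°₃ = (1×+1.82 + 2×-0.28) / 3 = (+1.260) / 3 = +0.420 V.
E° values themselves are not directly additive — weighting by electron count is essential.

+0.420 V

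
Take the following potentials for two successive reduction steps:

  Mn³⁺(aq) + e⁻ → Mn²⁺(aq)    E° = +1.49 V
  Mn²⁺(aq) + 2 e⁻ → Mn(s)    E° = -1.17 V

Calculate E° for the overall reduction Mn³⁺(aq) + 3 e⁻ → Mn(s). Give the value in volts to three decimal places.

-0.283 V

Adding the free-energy changes (−nFE°) of the two steps gives −n₃FE°₃ = −n₁FE°₁ − n₂FE°₂.
E°₃ = (1×+1.49 + 2×-1.17) / 3 = (-0.850) / 3 = -0.283 V.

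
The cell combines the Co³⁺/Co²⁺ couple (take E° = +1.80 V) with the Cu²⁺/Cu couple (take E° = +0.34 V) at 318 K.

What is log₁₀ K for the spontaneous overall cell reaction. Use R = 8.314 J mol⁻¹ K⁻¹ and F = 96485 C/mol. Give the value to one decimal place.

Cathode: Co³⁺/Co²⁺; anode: Cu²⁺/Cu. E°cell = (+1.80) − (+0.34) = +1.46 V, with n = 2.
ΔG° = −nFE° = −RT ln K, so ln K = nFE°/(RT) = (2)(96485)(+1.46) / ((8.314)(318)) = 106.563.
log₁₀ K = 106.563 / ln 10 = 46.3.

46.3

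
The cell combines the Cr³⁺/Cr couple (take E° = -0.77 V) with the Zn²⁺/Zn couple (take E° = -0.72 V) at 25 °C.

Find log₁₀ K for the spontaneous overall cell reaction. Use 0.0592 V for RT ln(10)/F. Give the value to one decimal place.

5.1

Cathode: Zn²⁺/Zn; anode: Cr³⁺/Cr. E°cell = +0.05 V, n = 6.
log K = nE°cell / 0.0592 = (6)(+0.05) / 0.0592 = 5.1.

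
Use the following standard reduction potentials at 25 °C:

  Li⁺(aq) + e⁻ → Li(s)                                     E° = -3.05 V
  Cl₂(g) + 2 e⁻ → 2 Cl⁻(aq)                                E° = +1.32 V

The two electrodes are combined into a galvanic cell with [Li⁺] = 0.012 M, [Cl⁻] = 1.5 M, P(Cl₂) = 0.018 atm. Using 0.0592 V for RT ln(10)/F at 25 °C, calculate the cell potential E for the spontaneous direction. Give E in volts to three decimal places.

+4.422 V

Cl₂/Cl⁻ is the cathode (higher E°), Li⁺/Li the anode: E°cell = +1.32 − (-3.05) = +4.37 V, n = 2.
Overall: Cl₂(g) + 2 Li(s) → 2 Cl⁻(aq) + 2 Li⁺(aq)
Q = [Cl⁻]^2·[Li⁺]^2 / (P(Cl₂)); log Q = -1.745.
E = E° − (0.0592/n) log Q = +4.37 − (0.0592/2)(-1.745) = +4.422 V.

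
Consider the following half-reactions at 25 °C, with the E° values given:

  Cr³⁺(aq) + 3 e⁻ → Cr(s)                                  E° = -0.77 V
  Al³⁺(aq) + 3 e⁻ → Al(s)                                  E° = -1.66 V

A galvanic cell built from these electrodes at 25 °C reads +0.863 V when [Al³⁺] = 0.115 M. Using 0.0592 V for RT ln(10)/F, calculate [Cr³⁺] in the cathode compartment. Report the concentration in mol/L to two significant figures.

0.0049 M

Cr³⁺/Cr is the cathode, Al³⁺/Al the anode: E°cell = +0.89 V, n = 3.
Overall reaction: Cr³⁺(aq) + Al(s) → Cr(s) + Al³⁺(aq); Q = [Al³⁺]^1/[Cr³⁺]^1.
From E = E° − (0.0592/n) log Q: log Q = (E° − E)·n/0.0592 = (+0.89 − (+0.863))·3/0.0592 = 1.3682.
So 1·log[Cr³⁺] = 1·log(0.115) − log Q = -0.9393 − (1.3682) = -2.3075; [Cr³⁺] = 10^(-2.3075) ≈ 0.0049 M.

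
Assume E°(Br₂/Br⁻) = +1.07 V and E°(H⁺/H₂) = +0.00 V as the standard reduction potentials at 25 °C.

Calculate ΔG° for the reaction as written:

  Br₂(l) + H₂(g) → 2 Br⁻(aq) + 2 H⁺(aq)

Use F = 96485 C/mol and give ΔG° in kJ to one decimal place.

-206.5 kJ

As written, Br₂/Br⁻ is reduced (cathode) and H⁺/H₂ is oxidised (anode), so E°cell = (+1.07) − (+0.00) = +1.07 V.
Balancing electrons gives n = 2.
ΔG° = −nFE° = −(2)(96485)(+1.07) = -206,478 J = -206.5 kJ.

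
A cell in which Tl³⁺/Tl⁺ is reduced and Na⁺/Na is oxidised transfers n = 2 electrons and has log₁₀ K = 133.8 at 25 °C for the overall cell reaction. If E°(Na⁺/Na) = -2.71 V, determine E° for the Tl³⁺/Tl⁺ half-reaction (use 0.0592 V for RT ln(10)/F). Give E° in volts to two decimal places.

E°cell = (0.0592/n)·log K = (0.0592/2)(133.8) = +3.960 V.
Since Tl³⁺/Tl⁺ is the cathode and Na⁺/Na the anode, E°cell = E°(Tl³⁺/Tl⁺) − E°(Na⁺/Na).
So E°(Tl³⁺/Tl⁺) = E°cell + E°(Na⁺/Na) = +3.960 + (-2.71) = +1.25 V.

+1.25 V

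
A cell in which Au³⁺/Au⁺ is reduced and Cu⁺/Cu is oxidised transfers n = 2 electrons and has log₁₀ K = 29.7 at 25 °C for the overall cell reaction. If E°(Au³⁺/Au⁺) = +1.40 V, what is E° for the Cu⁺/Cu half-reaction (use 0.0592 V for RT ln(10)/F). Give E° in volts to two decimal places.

+0.52 V

E°cell = (0.0592/n)·log K = (0.0592/2)(29.7) = +0.879 V.
Since Au³⁺/Au⁺ is the cathode and Cu⁺/Cu the anode, E°cell = E°(Au³⁺/Au⁺) − E°(Cu⁺/Cu).
So E°(Cu⁺/Cu) = E°(Au³⁺/Au⁺) − E°cell = (+1.40) − (+0.879) = +0.52 V.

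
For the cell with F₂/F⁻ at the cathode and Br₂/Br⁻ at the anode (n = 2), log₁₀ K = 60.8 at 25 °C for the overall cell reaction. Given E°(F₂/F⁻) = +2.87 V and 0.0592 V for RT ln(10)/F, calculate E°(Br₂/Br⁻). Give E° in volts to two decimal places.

+1.07 V

E°cell = (0.0592/n)·log K = (0.0592/2)(60.8) = +1.800 V.
Since F₂/F⁻ is the cathode and Br₂/Br⁻ the anode, E°cell = E°(F₂/F⁻) − E°(Br₂/Br⁻).
So E°(Br₂/Br⁻) = E°(F₂/F⁻) − E°cell = (+2.87) − (+1.800) = +1.07 V.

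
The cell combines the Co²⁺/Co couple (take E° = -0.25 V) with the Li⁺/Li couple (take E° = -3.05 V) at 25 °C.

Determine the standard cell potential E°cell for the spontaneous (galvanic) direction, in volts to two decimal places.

The Co²⁺/Co couple has the higher reduction potential, so it is the cathode; Li⁺/Li is oxidised at the anode.
E°cell = E°(cathode) − E°(anode) = (-0.25) − (-3.05) = +2.80 V.

+2.80 V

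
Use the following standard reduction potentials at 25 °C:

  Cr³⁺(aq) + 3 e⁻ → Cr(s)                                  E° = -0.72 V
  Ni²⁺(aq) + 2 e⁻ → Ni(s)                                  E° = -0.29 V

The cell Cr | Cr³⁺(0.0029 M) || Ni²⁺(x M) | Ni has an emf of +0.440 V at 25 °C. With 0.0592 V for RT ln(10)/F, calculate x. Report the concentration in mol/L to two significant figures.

0.044 M

Ni²⁺/Ni is the cathode, Cr³⁺/Cr the anode: E°cell = +0.43 V, n = 6.
Overall reaction: 3 Ni²⁺(aq) + 2 Cr(s) → 3 Ni(s) + 2 Cr³⁺(aq); Q = [Cr³⁺]^2/[Ni²⁺]^3.
From E = E° − (0.0592/n) log Q: log Q = (E° − E)·n/0.0592 = (+0.43 − (+0.440))·6/0.0592 = -1.0135.
So 3·log[Ni²⁺] = 2·log(0.0029) − log Q = -5.0752 − (-1.0135) = -4.0617; log[Ni²⁺] = -4.0617 / 3 = -1.3539; [Ni²⁺] = 10^(-1.3539) ≈ 0.044 M.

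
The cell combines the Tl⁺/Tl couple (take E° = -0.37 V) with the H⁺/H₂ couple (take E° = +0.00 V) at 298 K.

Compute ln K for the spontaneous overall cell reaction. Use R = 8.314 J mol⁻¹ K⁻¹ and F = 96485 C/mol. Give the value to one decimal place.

28.8

Cathode: H⁺/H₂; anode: Tl⁺/Tl. E°cell = (+0.00) − (-0.37) = +0.37 V, with n = 2.
ΔG° = −nFE° = −RT ln K, so ln K = nFE°/(RT) = (2)(96485)(+0.37) / ((8.314)(298)) = 28.818.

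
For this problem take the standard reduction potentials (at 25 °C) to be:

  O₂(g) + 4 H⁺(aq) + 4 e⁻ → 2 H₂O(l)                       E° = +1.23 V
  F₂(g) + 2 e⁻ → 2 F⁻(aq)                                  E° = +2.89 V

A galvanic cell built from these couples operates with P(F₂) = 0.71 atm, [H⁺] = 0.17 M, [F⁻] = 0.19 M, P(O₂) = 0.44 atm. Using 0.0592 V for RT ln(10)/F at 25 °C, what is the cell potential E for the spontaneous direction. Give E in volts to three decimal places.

+1.749 V

F₂/F⁻ is the cathode (higher E°), O₂/H₂O the anode: E°cell = +2.89 − (+1.23) = +1.66 V, n = 4.
Overall: 2 F₂(g) + 2 H₂O(l) → 4 F⁻(aq) + O₂(g) + 4 H⁺(aq)
Q = [F⁻]^4·P(O₂)·[H⁺]^4 / (P(F₂)^2); log Q = -6.022.
E = E° − (0.0592/n) log Q = +1.66 − (0.0592/4)(-6.022) = +1.749 V.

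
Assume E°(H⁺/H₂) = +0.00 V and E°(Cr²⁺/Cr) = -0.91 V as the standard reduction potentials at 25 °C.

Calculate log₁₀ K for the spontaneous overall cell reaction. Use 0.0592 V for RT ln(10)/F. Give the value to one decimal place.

30.7

Cathode: H⁺/H₂; anode: Cr²⁺/Cr. E°cell = +0.91 V, n = 2.
log K = nE°cell / 0.0592 = (2)(+0.91) / 0.0592 = 30.7.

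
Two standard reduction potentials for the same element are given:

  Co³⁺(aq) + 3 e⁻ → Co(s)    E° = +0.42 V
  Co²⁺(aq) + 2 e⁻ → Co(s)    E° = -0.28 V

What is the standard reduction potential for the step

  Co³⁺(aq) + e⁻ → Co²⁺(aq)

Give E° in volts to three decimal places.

+1.820 V

Sequential free energies add, so n₃E°₃ = n₁E°₁ + n₂E°₂.
With n₃ = 3, and the known step contributing 2×(-0.28) V, the unknown satisfies 1·E° = 3×(+0.42) − 2×(-0.28) = +1.820.
E° = +1.820 / 1 = +1.820 V.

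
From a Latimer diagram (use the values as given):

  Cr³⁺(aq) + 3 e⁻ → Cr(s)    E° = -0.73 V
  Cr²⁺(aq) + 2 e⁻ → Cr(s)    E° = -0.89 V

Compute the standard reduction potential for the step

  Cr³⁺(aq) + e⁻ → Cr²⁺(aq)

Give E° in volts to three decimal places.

-0.410 V

Sequential free energies add, so n₃E°₃ = n₁E°₁ + n₂E°₂.
With n₃ = 3, and the known step contributing 2×(-0.89) V, the unknown satisfies 1·E° = 3×(-0.73) − 2×(-0.89) = -0.410.
E° = -0.410 / 1 = -0.410 V.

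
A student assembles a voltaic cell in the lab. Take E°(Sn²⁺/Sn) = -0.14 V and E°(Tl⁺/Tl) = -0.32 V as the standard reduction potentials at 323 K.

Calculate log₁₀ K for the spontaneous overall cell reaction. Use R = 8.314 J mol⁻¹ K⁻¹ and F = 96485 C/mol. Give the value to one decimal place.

5.6

Cathode: Sn²⁺/Sn; anode: Tl⁺/Tl. E°cell = (-0.14) − (-0.32) = +0.18 V, with n = 2.
ΔG° = −nFE° = −RT ln K, so ln K = nFE°/(RT) = (2)(96485)(+0.18) / ((8.314)(323)) = 12.935.
log₁₀ K = 12.935 / ln 10 = 5.6.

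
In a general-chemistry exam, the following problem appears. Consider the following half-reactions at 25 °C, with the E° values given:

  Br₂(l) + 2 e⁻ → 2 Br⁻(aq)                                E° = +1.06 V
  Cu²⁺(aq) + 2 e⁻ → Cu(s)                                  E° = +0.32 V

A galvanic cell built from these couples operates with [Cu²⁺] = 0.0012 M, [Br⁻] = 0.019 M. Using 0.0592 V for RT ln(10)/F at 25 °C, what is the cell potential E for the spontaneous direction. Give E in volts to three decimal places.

Br₂/Br⁻ is the cathode (higher E°), Cu²⁺/Cu the anode: E°cell = +1.06 − (+0.32) = +0.74 V, n = 2.
Overall: Br₂(l) + Cu(s) → 2 Br⁻(aq) + Cu²⁺(aq)
Q = [Br⁻]^2·[Cu²⁺]; log Q = -6.363.
E = E° − (0.0592/n) log Q = +0.74 − (0.0592/2)(-6.363) = +0.928 V.

+0.928 V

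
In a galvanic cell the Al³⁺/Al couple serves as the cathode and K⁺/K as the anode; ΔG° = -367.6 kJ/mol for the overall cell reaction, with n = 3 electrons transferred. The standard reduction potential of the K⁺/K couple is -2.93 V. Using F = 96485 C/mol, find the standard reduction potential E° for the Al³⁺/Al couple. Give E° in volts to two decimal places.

E°cell = −ΔG°/(nF) = −(-367.6×10³)/((3)(96485)) = +1.270 V.
Since Al³⁺/Al is the cathode and K⁺/K the anode, E°cell = E°(Al³⁺/Al) − E°(K⁺/K).
So E°(Al³⁺/Al) = E°cell + E°(K⁺/K) = +1.270 + (-2.93) = -1.66 V.

-1.66 V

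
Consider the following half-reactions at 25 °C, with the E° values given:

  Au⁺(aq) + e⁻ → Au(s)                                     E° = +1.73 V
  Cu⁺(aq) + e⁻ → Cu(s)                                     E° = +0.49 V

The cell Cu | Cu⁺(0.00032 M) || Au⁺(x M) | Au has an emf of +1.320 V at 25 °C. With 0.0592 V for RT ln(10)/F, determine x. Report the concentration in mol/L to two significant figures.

Au⁺/Au is the cathode, Cu⁺/Cu the anode: E°cell = +1.24 V, n = 1.
Overall reaction: Au⁺(aq) + Cu(s) → Au(s) + Cu⁺(aq); Q = [Cu⁺]^1/[Au⁺]^1.
From E = E° − (0.0592/n) log Q: log Q = (E° − E)·n/0.0592 = (+1.24 − (+1.320))·1/0.0592 = -1.3514.
So 1·log[Au⁺] = 1·log(0.00032) − log Q = -3.4949 − (-1.3514) = -2.1435; [Au⁺] = 10^(-2.1435) ≈ 0.0072 M.

0.0072 M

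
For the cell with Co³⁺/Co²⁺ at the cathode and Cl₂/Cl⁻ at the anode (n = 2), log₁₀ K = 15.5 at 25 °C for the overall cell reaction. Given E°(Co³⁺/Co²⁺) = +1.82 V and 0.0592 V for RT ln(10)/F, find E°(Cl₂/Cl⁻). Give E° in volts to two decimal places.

+1.36 V

E°cell = (0.0592/n)·log K = (0.0592/2)(15.5) = +0.459 V.
Since Co³⁺/Co²⁺ is the cathode and Cl₂/Cl⁻ the anode, E°cell = E°(Co³⁺/Co²⁺) − E°(Cl₂/Cl⁻).
So E°(Cl₂/Cl⁻) = E°(Co³⁺/Co²⁺) − E°cell = (+1.82) − (+0.459) = +1.36 V.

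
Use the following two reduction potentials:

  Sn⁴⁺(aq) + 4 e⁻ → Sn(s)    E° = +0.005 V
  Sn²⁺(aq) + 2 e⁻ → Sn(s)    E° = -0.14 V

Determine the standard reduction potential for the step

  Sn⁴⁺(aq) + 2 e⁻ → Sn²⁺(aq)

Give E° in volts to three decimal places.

Sequential free energies add, so n₃E°₃ = n₁E°₁ + n₂E°₂.
With n₃ = 4, and the known step contributing 2×(-0.14) V, the unknown satisfies 2·E° = 4×(+0.005) − 2×(-0.14) = +0.300.
E° = +0.300 / 2 = +0.150 V.

+0.150 V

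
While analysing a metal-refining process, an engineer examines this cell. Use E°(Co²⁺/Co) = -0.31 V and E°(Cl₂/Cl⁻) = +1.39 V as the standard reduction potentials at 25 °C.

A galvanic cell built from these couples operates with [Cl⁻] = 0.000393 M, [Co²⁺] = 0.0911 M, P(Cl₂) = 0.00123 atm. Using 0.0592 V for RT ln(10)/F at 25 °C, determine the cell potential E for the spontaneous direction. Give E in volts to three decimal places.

Cl₂/Cl⁻ is the cathode (higher E°), Co²⁺/Co the anode: E°cell = +1.39 − (-0.31) = +1.70 V, n = 2.
Overall: Cl₂(g) + Co(s) → 2 Cl⁻(aq) + Co²⁺(aq)
Q = [Cl⁻]^2·[Co²⁺] / (P(Cl₂)); log Q = -4.942.
E = E° − (0.0592/n) log Q = +1.70 − (0.0592/2)(-4.942) = +1.846 V.

+1.846 V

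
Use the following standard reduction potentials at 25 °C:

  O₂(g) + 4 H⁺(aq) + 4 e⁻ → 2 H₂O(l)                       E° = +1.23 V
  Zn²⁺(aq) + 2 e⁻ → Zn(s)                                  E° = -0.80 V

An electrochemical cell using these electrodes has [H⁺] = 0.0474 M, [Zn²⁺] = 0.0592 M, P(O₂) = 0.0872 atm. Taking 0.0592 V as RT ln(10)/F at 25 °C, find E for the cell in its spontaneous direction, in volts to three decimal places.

+1.972 V

O₂/H₂O is the cathode (higher E°), Zn²⁺/Zn the anode: E°cell = +1.23 − (-0.80) = +2.03 V, n = 4.
Overall: O₂(g) + 4 H⁺(aq) + 2 Zn(s) → 2 H₂O(l) + 2 Zn²⁺(aq)
Q = [Zn²⁺]^2 / (P(O₂)·[H⁺]^4); log Q = 3.901.
E = E° − (0.0592/n) log Q = +2.03 − (0.0592/4)(3.901) = +1.972 V.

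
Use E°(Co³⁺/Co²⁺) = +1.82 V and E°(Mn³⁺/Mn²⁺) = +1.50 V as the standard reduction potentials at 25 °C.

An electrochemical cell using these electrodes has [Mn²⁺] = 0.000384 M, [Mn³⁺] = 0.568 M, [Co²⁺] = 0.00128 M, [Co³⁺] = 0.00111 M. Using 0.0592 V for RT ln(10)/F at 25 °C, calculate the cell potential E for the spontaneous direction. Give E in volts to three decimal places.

Co³⁺/Co²⁺ is the cathode (higher E°), Mn³⁺/Mn²⁺ the anode: E°cell = +1.82 − (+1.50) = +0.32 V, n = 1.
Overall: Co³⁺(aq) + Mn²⁺(aq) → Co²⁺(aq) + Mn³⁺(aq)
Q = [Co²⁺]·[Mn³⁺] / ([Co³⁺]·[Mn²⁺]); log Q = 3.232.
E = E° − (0.0592/n) log Q = +0.32 − (0.0592/1)(3.232) = +0.129 V.

+0.129 V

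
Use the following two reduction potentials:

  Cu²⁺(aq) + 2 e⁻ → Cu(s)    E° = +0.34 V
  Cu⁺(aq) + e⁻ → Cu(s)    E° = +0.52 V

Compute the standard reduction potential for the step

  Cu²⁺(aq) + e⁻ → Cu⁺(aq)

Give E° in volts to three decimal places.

Sequential free energies add, so n₃E°₃ = n₁E°₁ + n₂E°₂.
With n₃ = 2, and the known step contributing 1×(+0.52) V, the unknown satisfies 1·E° = 2×(+0.34) − 1×(+0.52) = +0.160.
E° = +0.160 / 1 = +0.160 V.

+0.160 V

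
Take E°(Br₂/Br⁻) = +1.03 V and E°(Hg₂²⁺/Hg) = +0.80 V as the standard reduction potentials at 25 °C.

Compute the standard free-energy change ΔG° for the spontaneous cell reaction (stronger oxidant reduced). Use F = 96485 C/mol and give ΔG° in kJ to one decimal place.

-44.4 kJ

Br₂/Br⁻ (E° = +1.03 V) is the cathode; Hg₂²⁺/Hg (E° = +0.80 V) is the anode, so E°cell = +0.23 V.
Balancing electrons gives n = 2 (lcm of 2 and 2).
ΔG° = −nFE° = −(2)(96485)(+0.23) = -44,383 J = -44.4 kJ.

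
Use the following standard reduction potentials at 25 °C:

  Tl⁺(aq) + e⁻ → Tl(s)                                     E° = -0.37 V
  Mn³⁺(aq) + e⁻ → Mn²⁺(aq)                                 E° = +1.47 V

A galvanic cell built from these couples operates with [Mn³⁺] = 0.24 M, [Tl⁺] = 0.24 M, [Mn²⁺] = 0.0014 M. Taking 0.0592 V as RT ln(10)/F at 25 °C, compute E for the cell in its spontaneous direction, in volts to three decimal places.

+2.009 V

Mn³⁺/Mn²⁺ is the cathode (higher E°), Tl⁺/Tl the anode: E°cell = +1.47 − (-0.37) = +1.84 V, n = 1.
Overall: Mn³⁺(aq) + Tl(s) → Mn²⁺(aq) + Tl⁺(aq)
Q = [Mn²⁺]·[Tl⁺] / ([Mn³⁺]); log Q = -2.854.
E = E° − (0.0592/n) log Q = +1.84 − (0.0592/1)(-2.854) = +2.009 V.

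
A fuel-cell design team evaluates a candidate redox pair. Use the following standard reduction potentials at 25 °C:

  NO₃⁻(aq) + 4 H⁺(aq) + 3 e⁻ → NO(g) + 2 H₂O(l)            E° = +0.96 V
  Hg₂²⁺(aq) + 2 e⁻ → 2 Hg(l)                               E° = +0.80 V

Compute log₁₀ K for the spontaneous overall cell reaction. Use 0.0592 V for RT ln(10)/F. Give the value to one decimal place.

16.2

Cathode: NO₃⁻/NO; anode: Hg₂²⁺/Hg. E°cell = +0.16 V, n = 6.
log K = nE°cell / 0.0592 = (6)(+0.16) / 0.0592 = 16.2.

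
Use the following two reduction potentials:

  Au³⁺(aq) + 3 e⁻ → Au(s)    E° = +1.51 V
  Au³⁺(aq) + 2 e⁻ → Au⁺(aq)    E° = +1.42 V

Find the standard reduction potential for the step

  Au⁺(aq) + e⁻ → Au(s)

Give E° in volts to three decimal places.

Sequential free energies add, so n₃E°₃ = n₁E°₁ + n₂E°₂.
With n₃ = 3, and the known step contributing 2×(+1.42) V, the unknown satisfies 1·E° = 3×(+1.51) − 2×(+1.42) = +1.690.
E° = +1.690 / 1 = +1.690 V.

+1.690 V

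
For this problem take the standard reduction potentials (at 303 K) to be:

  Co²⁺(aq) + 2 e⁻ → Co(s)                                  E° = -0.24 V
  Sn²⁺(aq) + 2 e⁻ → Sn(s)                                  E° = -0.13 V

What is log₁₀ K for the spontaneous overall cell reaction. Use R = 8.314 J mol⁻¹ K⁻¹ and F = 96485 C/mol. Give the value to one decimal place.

3.7

Cathode: Sn²⁺/Sn; anode: Co²⁺/Co. E°cell = (-0.13) − (-0.24) = +0.11 V, with n = 2.
ΔG° = −nFE° = −RT ln K, so ln K = nFE°/(RT) = (2)(96485)(+0.11) / ((8.314)(303)) = 8.426.
log₁₀ K = 8.426 / ln 10 = 3.7.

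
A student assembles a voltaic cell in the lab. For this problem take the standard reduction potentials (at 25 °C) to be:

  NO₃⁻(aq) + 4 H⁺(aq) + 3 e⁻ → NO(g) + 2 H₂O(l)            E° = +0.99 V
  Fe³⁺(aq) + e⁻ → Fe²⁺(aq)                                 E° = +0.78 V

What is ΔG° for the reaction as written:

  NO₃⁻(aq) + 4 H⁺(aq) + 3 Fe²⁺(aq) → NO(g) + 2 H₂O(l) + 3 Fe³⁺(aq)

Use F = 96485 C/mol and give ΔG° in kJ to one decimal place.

-60.8 kJ

As written, NO₃⁻/NO is reduced (cathode) and Fe³⁺/Fe²⁺ is oxidised (anode), so E°cell = (+0.99) − (+0.78) = +0.21 V.
Balancing electrons gives n = 3.
ΔG° = −nFE° = −(3)(96485)(+0.21) = -60,786 J = -60.8 kJ.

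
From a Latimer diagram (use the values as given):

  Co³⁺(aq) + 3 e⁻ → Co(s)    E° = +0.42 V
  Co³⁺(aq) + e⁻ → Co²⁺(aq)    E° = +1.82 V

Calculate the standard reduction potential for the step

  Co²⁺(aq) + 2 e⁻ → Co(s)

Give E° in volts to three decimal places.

-0.280 V

Sequential free energies add, so n₃E°₃ = n₁E°₁ + n₂E°₂.
With n₃ = 3, and the known step contributing 1×(+1.82) V, the unknown satisfies 2·E° = 3×(+0.42) − 1×(+1.82) = -0.560.
E° = -0.560 / 2 = -0.280 V.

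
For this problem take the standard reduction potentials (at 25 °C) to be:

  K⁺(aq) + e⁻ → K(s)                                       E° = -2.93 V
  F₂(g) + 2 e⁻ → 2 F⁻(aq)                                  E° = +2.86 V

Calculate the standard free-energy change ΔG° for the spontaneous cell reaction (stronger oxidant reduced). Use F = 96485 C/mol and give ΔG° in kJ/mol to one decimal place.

F₂/F⁻ (E° = +2.86 V) is the cathode; K⁺/K (E° = -2.93 V) is the anode, so E°cell = +5.79 V.
Balancing electrons gives n = 2 (lcm of 2 and 1).
ΔG° = −nFE° = −(2)(96485)(+5.79) = -1,117,296 J = -1117.3 kJ/mol.

-1117.3 kJ/mol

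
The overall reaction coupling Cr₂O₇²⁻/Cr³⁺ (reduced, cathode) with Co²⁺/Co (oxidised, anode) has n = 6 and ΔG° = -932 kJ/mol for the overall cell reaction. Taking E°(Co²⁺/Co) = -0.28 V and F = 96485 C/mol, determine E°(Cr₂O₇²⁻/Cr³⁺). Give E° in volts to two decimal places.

+1.33 V

E°cell = −ΔG°/(nF) = −(-932×10³)/((6)(96485)) = +1.610 V.
Since Cr₂O₇²⁻/Cr³⁺ is the cathode and Co²⁺/Co the anode, E°cell = E°(Cr₂O₇²⁻/Cr³⁺) − E°(Co²⁺/Co).
So E°(Cr₂O₇²⁻/Cr³⁺) = E°cell + E°(Co²⁺/Co) = +1.610 + (-0.28) = +1.33 V.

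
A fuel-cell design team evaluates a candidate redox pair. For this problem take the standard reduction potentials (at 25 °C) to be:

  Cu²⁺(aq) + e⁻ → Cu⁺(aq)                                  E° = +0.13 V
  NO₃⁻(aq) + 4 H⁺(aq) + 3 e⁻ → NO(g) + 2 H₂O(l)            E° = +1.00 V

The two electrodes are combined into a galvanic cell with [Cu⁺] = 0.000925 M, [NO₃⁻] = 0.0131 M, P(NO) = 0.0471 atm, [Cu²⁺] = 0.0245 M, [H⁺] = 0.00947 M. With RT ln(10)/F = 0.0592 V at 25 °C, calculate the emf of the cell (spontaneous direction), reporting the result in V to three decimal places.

+0.615 V

NO₃⁻/NO is the cathode (higher E°), Cu²⁺/Cu⁺ the anode: E°cell = +1.00 − (+0.13) = +0.87 V, n = 3.
Overall: NO₃⁻(aq) + 4 H⁺(aq) + 3 Cu⁺(aq) → NO(g) + 2 H₂O(l) + 3 Cu²⁺(aq)
Q = P(NO)·[Cu²⁺]^3 / ([NO₃⁻]·[H⁺]^4·[Cu⁺]^3); log Q = 12.919.
E = E° − (0.0592/n) log Q = +0.87 − (0.0592/3)(12.919) = +0.615 V.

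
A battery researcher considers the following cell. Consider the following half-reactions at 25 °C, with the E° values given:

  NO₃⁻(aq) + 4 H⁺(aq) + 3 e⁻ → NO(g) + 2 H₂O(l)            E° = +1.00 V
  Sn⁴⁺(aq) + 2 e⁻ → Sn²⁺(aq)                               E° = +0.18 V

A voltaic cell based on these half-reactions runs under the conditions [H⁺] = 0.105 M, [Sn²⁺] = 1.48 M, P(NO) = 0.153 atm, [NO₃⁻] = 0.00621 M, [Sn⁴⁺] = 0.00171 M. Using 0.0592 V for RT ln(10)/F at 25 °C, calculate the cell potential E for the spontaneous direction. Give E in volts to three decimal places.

+0.802 V

NO₃⁻/NO is the cathode (higher E°), Sn⁴⁺/Sn²⁺ the anode: E°cell = +1.00 − (+0.18) = +0.82 V, n = 6.
Overall: 2 NO₃⁻(aq) + 8 H⁺(aq) + 3 Sn²⁺(aq) → 2 NO(g) + 4 H₂O(l) + 3 Sn⁴⁺(aq)
Q = P(NO)^2·[Sn⁴⁺]^3 / ([NO₃⁻]^2·[H⁺]^8·[Sn²⁺]^3); log Q = 1.802.
E = E° − (0.0592/n) log Q = +0.82 − (0.0592/6)(1.802) = +0.802 V.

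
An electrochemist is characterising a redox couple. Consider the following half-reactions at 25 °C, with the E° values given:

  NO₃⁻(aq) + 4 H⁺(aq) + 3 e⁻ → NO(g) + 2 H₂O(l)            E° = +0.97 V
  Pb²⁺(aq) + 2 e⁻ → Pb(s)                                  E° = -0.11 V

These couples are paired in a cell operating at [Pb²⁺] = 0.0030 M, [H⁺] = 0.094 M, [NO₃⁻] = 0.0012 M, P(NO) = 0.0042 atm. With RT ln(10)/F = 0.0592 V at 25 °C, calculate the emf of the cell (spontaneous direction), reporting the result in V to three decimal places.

NO₃⁻/NO is the cathode (higher E°), Pb²⁺/Pb the anode: E°cell = +0.97 − (-0.11) = +1.08 V, n = 6.
Overall: 2 NO₃⁻(aq) + 8 H⁺(aq) + 3 Pb(s) → 2 NO(g) + 4 H₂O(l) + 3 Pb²⁺(aq)
Q = P(NO)^2·[Pb²⁺]^3 / ([NO₃⁻]^2·[H⁺]^8); log Q = 1.734.
E = E° − (0.0592/n) log Q = +1.08 − (0.0592/6)(1.734) = +1.063 V.

+1.063 V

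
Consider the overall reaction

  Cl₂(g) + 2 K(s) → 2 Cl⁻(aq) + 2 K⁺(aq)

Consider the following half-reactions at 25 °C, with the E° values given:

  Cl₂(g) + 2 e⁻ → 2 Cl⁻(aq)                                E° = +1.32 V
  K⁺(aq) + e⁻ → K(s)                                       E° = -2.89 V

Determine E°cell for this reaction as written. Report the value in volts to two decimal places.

The Cl₂/Cl⁻ couple has the higher reduction potential, so it is the cathode; K⁺/K is oxidised at the anode.
E°cell = E°(cathode) − E°(anode) = (+1.32) − (-2.89) = +4.21 V.
Since E°cell > 0, the reaction is spontaneous under standard conditions.

+4.21 V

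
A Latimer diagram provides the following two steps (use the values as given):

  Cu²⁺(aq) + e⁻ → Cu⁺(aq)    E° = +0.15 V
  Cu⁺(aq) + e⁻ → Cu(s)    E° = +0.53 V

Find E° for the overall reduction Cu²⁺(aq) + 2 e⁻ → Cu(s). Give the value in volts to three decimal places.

+0.340 V

Standard free energies of sequential steps add: ΔG°₃ = ΔG°₁ + ΔG°₂, so n₃E°₃ = n₁E°₁ + n₂E°₂.
E°₃ = (1×+0.15 + 1×+0.53) / 2 = (+0.680) / 2 = +0.340 V.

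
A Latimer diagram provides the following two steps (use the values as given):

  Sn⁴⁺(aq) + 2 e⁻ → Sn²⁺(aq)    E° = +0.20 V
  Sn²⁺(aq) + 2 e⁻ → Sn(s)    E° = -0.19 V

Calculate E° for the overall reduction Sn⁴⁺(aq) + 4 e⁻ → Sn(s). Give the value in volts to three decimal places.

+0.005 V

Standard free energies of sequential steps add: ΔG°₃ = ΔG°₁ + ΔG°₂, so n₃E°₃ = n₁E°₁ + n₂E°₂.
E°₃ = (2×+0.20 + 2×-0.19) / 4 = (+0.020) / 4 = +0.005 V.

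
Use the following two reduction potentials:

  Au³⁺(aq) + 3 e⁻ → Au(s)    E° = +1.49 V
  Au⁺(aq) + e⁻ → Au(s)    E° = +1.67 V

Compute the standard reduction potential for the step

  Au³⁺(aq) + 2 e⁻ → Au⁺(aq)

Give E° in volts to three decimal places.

Sequential free energies add, so n₃E°₃ = n₁E°₁ + n₂E°₂.
With n₃ = 3, and the known step contributing 1×(+1.67) V, the unknown satisfies 2·E° = 3×(+1.49) − 1×(+1.67) = +2.800.
E° = +2.800 / 2 = +1.400 V.

+1.400 V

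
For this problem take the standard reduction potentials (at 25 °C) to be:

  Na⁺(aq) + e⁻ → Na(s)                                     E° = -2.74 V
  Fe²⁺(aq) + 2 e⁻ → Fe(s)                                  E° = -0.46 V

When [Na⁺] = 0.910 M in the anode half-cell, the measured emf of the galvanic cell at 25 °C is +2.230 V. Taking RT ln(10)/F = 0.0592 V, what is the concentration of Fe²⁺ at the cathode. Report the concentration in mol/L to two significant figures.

Fe²⁺/Fe is the cathode, Na⁺/Na the anode: E°cell = +2.28 V, n = 2.
Overall reaction: Fe²⁺(aq) + 2 Na(s) → Fe(s) + 2 Na⁺(aq); Q = [Na⁺]^2/[Fe²⁺]^1.
From E = E° − (0.0592/n) log Q: log Q = (E° − E)·n/0.0592 = (+2.28 − (+2.230))·2/0.0592 = 1.6892.
So 1·log[Fe²⁺] = 2·log(0.91) − log Q = -0.0819 − (1.6892) = -1.7711; [Fe²⁺] = 10^(-1.7711) ≈ 0.017 M.

0.017 M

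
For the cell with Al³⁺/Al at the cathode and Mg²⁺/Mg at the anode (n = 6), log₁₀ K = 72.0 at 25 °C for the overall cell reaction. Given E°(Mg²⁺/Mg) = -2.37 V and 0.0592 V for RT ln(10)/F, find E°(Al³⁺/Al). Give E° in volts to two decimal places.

-1.66 V

E°cell = (0.0592/n)·log K = (0.0592/6)(72.0) = +0.710 V.
Since Al³⁺/Al is the cathode and Mg²⁺/Mg the anode, E°cell = E°(Al³⁺/Al) − E°(Mg²⁺/Mg).
So E°(Al³⁺/Al) = E°cell + E°(Mg²⁺/Mg) = +0.710 + (-2.37) = -1.66 V.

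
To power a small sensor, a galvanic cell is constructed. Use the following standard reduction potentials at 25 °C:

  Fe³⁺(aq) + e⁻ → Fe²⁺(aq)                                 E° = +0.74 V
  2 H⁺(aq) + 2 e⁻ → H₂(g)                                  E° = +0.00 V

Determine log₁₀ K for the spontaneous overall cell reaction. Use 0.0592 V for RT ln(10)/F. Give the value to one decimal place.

Cathode: Fe³⁺/Fe²⁺; anode: H⁺/H₂. E°cell = +0.74 V, n = 2.
log K = nE°cell / 0.0592 = (2)(+0.74) / 0.0592 = 25.0.

25.0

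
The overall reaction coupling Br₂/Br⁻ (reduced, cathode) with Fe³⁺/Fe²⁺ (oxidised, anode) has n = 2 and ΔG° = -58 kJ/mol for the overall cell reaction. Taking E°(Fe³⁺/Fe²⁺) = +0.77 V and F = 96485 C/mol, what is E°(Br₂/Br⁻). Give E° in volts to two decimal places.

E°cell = −ΔG°/(nF) = −(-58×10³)/((2)(96485)) = +0.301 V.
Since Br₂/Br⁻ is the cathode and Fe³⁺/Fe²⁺ the anode, E°cell = E°(Br₂/Br⁻) − E°(Fe³⁺/Fe²⁺).
So E°(Br₂/Br⁻) = E°cell + E°(Fe³⁺/Fe²⁺) = +0.301 + (+0.77) = +1.07 V.

+1.07 V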